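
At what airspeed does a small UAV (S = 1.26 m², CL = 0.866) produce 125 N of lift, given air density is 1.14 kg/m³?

L = ½ρv²S·CL ⇒ v = √(2L/(ρ·S·CL))
v = √(2 × 125 / (1.14 × 1.26 × 0.866)) = √201 = 14.2 m/s

v = 14.2 m/s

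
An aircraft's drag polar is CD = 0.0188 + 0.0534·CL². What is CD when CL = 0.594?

CD = 0.0376

CD = 0.0188 + 0.0534 × 0.594² = 0.0188 + 0.01884 = 0.0376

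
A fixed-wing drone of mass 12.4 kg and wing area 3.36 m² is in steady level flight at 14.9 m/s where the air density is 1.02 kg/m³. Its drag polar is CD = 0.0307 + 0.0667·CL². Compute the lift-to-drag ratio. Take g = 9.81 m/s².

L/D = 8.52

In steady level flight, lift balances weight: W = mg = 12.4 × 9.81 = 121.64 N.
Dynamic pressure q = 0.5 × 1.02 × 14.9² = 113.2 Pa.
Required CL = L/(qS) = 121.64/(113.2·3.36) = 0.3197.
CD = 0.0307 + 0.0667 × 0.3197² = 0.03752.
L/D = CL/CD = 0.3197 / 0.03752 = 8.52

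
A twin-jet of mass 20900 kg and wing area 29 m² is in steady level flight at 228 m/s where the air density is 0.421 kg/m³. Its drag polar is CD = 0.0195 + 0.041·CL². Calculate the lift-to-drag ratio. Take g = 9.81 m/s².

Level flight ⇒ L = W = m·g = 20900 × 9.81 = 2.0503×10^5 N.
Dynamic pressure q = 0.5 × 0.421 × 228² = 10940 Pa.
CL = 2W/(ρv²S) = 2×2.0503×10^5/(0.421×228²×29) = 0.6461.
CD = 0.0195 + 0.041 × 0.6461² = 0.03661.
L/D = CL/CD = 0.6461 / 0.03661 = 17.6

L/D = 17.6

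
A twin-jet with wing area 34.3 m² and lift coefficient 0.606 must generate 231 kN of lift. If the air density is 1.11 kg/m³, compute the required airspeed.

v = 142 m/s

L = ½ρv²S·CL ⇒ v = √(2L/(ρ·S·CL))
v = √(2 × 2.31×10^5 / (1.11 × 34.3 × 0.606)) = √20020 = 142 m/s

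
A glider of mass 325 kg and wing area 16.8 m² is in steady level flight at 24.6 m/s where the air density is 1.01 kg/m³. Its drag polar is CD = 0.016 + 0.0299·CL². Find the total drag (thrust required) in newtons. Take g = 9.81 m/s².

Level flight ⇒ L = W = m·g = 325 × 9.81 = 3188.2 N.
Dynamic pressure q = 0.5 × 1.01 × 24.6² = 305.6 Pa.
Required CL = L/(qS) = 3188.2/(305.6·16.8) = 0.621.
CD = 0.016 + 0.0299 × 0.621² = 0.02753.
D = q·S·CD = 305.6 × 16.8 × 0.02753 = 141.3 N

D = 141 N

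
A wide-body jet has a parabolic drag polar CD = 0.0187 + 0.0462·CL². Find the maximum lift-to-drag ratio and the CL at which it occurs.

For CD = CD0 + K·CL², (L/D)max occurs at CL* = √(CD0/K) and equals 1/(2√(K·CD0)).
(L/D)max = 1/(2√(0.0462 × 0.0187)) = 1/(2 × 0.02939) = 17
CL* = √(0.0187/0.0462) = 0.636

(L/D)max = 17, at CL = 0.636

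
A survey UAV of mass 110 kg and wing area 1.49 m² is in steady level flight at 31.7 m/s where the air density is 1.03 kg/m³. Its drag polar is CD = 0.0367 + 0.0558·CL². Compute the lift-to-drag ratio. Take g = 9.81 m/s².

L/D = 9.59

Weight W = mg = 110 × 9.81 = 1079.1 N; in level flight L = W.
q = ½ρv² = ½ × 1.03 × 31.7² = 517.5 Pa.
CL = 2W/(ρv²S) = 2×1079.1/(1.03×31.7²×1.49) = 1.399.
CD = 0.0367 + 0.0558 × 1.399² = 0.146.
L/D = CL/CD = 1.399 / 0.146 = 9.59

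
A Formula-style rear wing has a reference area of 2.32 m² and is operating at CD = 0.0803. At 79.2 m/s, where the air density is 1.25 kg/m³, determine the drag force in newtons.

D = 730 N

D = ½ρv²S·CD = ½ × 1.25 × 79.2² × 2.32 × 0.0803 = 730 N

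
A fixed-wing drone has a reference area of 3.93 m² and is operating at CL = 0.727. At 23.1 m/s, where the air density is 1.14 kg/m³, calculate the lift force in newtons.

L = 869 N

L = ½ρv²S·CL = ½ × 1.14 × 23.1² × 3.93 × 0.727 = 869 N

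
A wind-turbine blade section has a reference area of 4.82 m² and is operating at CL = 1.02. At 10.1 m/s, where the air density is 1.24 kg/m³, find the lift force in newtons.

L = ½ρv²S·CL = ½ × 1.24 × 10.1² × 4.82 × 1.02 = 311 N

L = 311 N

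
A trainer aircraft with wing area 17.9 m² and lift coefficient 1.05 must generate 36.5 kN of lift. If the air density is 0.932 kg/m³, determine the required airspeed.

v = 64.6 m/s

L = ½ρv²S·CL ⇒ v = √(2L/(ρ·S·CL))
v = √(2 × 36500 / (0.932 × 17.9 × 1.05)) = √4167 = 64.6 m/s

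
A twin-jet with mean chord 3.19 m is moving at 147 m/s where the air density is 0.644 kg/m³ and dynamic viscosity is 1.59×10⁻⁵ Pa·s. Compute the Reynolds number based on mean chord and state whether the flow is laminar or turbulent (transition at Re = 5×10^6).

Re = ρ·v·c/μ = 0.644 × 147 × 3.19 / (1.59×10⁻⁵) = 1.9×10^7
Since 1.9×10^7 > 5×10^6, the flow is turbulent.

Re = 1.9×10^7 (turbulent)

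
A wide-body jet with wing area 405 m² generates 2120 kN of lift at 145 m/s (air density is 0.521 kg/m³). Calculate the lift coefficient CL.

CL = 0.956

From L = ½ρv²S·CL, rearranging gives CL = 2L/(ρv²S).
CL = 2 × 2.12×10^6 / (0.521 × 145² × 405) = 0.956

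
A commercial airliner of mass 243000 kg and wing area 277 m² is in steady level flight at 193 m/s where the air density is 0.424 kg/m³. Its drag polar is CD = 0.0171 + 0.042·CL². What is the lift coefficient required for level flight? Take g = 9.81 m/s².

In steady level flight, lift balances weight: W = mg = 243000 × 9.81 = 2.3838×10^6 N.
Dynamic pressure q = 0.5 × 0.424 × 193² = 7897 Pa.
Required CL = L/(qS) = 2.3838×10^6/(7897·277) = 1.09.

CL = 1.09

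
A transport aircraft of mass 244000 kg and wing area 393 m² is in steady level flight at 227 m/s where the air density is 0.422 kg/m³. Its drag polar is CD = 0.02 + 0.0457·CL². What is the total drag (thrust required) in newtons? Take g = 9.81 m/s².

Weight W = mg = 244000 × 9.81 = 2.3936×10^6 N; in level flight L = W.
Dynamic pressure q = 0.5 × 0.422 × 227² = 10870 Pa.
CL = 2W/(ρv²S) = 2×2.3936×10^6/(0.422×227²×393) = 0.5602.
CD = 0.02 + 0.0457 × 0.5602² = 0.03434.
D = q·S·CD = 10870 × 393 × 0.03434 = 1.467×10^5 N

D = 1.47×10^5 N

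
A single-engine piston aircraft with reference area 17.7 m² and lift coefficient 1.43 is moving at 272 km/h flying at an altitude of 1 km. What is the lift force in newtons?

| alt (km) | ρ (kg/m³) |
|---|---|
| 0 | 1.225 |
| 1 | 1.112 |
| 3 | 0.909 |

At 1 km, from the table: ρ = 1.112 kg/m³.
Convert speed: v = 272 km/h ÷ 3.6 = 75.56 m/s.
Dynamic pressure q = ½ρv² = ½ × 1.112 × 75.56² = 3174 Pa.
L = q·S·CL = 3174 × 17.7 × 1.43 = 80300 N ≈ 80.3 kN

L = 80300 N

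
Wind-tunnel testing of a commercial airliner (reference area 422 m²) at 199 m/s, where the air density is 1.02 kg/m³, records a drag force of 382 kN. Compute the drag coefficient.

CD = 0.0448

From D = ½ρv²S·CD, rearranging gives CD = 2D/(ρv²S).
CD = 2 × 3.82×10^5 / (1.02 × 199² × 422) = 0.0448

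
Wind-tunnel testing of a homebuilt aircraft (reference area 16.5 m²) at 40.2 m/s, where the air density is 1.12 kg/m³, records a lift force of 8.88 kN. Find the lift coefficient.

From L = ½ρv²S·CL, rearranging gives CL = 2L/(ρv²S).
CL = 2 × 8880 / (1.12 × 40.2² × 16.5) = 0.595

CL = 0.595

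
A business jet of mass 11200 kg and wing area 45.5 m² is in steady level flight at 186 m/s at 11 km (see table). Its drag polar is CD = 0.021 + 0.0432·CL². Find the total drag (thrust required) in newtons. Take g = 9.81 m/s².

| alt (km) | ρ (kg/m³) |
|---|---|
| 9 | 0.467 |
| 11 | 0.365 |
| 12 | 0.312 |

D = 7850 N

At 11 km, from the table: ρ = 0.365 kg/m³.
Weight W = mg = 11200 × 9.81 = 1.0987×10^5 N; in level flight L = W.
Dynamic pressure q = 0.5 × 0.365 × 186² = 6314 Pa.
CL = W/(q·S) = 1.0987×10^5 / (6314 × 45.5) = 0.3825.
CD = 0.021 + 0.0432 × 0.3825² = 0.02732.
D = q·S·CD = 6314 × 45.5 × 0.02732 = 7848 N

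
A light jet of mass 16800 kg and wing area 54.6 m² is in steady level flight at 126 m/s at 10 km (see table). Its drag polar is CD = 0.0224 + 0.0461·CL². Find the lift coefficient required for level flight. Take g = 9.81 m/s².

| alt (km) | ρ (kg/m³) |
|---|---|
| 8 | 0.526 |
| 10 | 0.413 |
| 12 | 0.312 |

At 10 km, from the table: ρ = 0.413 kg/m³.
Level flight ⇒ L = W = m·g = 16800 × 9.81 = 1.6481×10^5 N.
q = ½ρv² = ½ × 0.413 × 126² = 3278 Pa.
Required CL = L/(qS) = 1.6481×10^5/(3278·54.6) = 0.9207.

CL = 0.921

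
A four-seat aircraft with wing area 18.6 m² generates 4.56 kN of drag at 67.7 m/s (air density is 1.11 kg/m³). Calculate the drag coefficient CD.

CD = 0.0964

From D = ½ρv²S·CD, rearranging gives CD = 2D/(ρv²S).
CD = 2 × 4560 / (1.11 × 67.7² × 18.6) = 0.0964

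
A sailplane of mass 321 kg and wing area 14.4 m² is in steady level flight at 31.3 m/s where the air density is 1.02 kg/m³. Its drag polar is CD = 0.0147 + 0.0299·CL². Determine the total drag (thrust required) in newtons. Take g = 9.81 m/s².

Weight W = mg = 321 × 9.81 = 3149 N; in level flight L = W.
Dynamic pressure q = 0.5 × 1.02 × 31.3² = 499.6 Pa.
CL = W/(q·S) = 3149 / (499.6 × 14.4) = 0.4377.
CD = 0.0147 + 0.0299 × 0.4377² = 0.02043.
D = q·S·CD = 499.6 × 14.4 × 0.02043 = 147 N

D = 147 N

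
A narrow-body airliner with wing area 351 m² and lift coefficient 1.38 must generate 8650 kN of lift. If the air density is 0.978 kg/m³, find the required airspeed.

v = 191 m/s

L = ½ρv²S·CL ⇒ v = √(2L/(ρ·S·CL))
v = √(2 × 8.65×10^6 / (0.978 × 351 × 1.38)) = √36520 = 191 m/s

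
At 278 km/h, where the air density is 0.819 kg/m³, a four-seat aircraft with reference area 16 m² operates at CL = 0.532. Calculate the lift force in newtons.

L = 20800 N

Convert speed: v = 278 km/h ÷ 3.6 = 77.22 m/s.
L = ½ρv²S·CL = ½ × 0.819 × 77.22² × 16 × 0.532 = 20800 N ≈ 20.8 kN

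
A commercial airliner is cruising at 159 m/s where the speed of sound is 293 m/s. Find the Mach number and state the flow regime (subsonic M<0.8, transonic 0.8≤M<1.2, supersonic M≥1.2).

M = 0.543 (subsonic)

M = v/a = 159 / 293 = 0.543
M = 0.543 → subsonic.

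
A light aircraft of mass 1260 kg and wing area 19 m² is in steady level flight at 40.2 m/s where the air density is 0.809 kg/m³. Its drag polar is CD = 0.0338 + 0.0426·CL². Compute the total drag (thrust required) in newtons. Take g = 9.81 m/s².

Level flight ⇒ L = W = m·g = 1260 × 9.81 = 12361 N.
q = ½ρv² = ½ × 0.809 × 40.2² = 653.7 Pa.
Required CL = L/(qS) = 12361/(653.7·19) = 0.9952.
CD = 0.0338 + 0.0426 × 0.9952² = 0.07599.
D = q·S·CD = 653.7 × 19 × 0.07599 = 943.8 N

D = 944 N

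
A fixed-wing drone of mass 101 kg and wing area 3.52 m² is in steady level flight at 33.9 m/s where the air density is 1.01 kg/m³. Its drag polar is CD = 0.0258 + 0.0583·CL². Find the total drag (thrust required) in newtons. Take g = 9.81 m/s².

Level flight ⇒ L = W = m·g = 101 × 9.81 = 990.81 N.
Dynamic pressure q = 0.5 × 1.01 × 33.9² = 580.4 Pa.
CL = W/(q·S) = 990.81 / (580.4 × 3.52) = 0.485.
CD = 0.0258 + 0.0583 × 0.485² = 0.03951.
D = q·S·CD = 580.4 × 3.52 × 0.03951 = 80.72 N

D = 80.7 N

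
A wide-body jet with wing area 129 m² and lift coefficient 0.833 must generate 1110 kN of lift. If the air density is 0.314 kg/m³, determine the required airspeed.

L = ½ρv²S·CL ⇒ v = √(2L/(ρ·S·CL))
v = √(2 × 1.11×10^6 / (0.314 × 129 × 0.833)) = √65790 = 257 m/s

v = 257 m/s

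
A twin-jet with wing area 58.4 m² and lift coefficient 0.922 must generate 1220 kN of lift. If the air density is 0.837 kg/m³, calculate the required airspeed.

v = 233 m/s

L = ½ρv²S·CL ⇒ v = √(2L/(ρ·S·CL))
v = √(2 × 1.22×10^6 / (0.837 × 58.4 × 0.922)) = √54140 = 233 m/s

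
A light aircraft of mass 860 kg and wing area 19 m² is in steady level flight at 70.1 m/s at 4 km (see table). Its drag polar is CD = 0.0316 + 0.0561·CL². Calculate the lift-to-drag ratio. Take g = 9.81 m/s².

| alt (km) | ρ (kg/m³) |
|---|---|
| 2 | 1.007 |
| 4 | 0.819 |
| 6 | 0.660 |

At 4 km, from the table: ρ = 0.819 kg/m³.
In steady level flight, lift balances weight: W = mg = 860 × 9.81 = 8436.6 N.
q = ½ρv² = ½ × 0.819 × 70.1² = 2012 Pa.
CL = W/(q·S) = 8436.6 / (2012 × 19) = 0.2207.
CD = 0.0316 + 0.0561 × 0.2207² = 0.03433.
L/D = CL/CD = 0.2207 / 0.03433 = 6.43

L/D = 6.43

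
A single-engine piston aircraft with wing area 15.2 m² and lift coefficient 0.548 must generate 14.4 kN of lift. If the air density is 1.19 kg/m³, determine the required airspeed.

L = ½ρv²S·CL ⇒ v = √(2L/(ρ·S·CL))
v = √(2 × 14400 / (1.19 × 15.2 × 0.548)) = √2906 = 53.9 m/s

v = 53.9 m/s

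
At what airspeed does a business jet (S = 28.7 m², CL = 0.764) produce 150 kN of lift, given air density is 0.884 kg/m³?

v = 124 m/s

L = ½ρv²S·CL ⇒ v = √(2L/(ρ·S·CL))
v = √(2 × 1.5×10^5 / (0.884 × 28.7 × 0.764)) = √15480 = 124 m/s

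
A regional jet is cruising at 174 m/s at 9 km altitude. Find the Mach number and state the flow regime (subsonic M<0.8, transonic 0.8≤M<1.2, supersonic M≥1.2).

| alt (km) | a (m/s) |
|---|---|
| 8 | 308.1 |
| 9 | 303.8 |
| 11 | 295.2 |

M = 0.573 (subsonic)

At 9 km, from the table: a = 303.8 m/s.
M = v/a = 174 / 303.8 = 0.573
M = 0.573 → subsonic.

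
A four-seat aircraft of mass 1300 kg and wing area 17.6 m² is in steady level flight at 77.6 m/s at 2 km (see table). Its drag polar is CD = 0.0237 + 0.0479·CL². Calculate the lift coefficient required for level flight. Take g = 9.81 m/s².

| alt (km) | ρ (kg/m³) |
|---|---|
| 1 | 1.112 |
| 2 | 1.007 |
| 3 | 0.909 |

At 2 km, from the table: ρ = 1.007 kg/m³.
Weight W = mg = 1300 × 9.81 = 12753 N; in level flight L = W.
Dynamic pressure q = 0.5 × 1.007 × 77.6² = 3032 Pa.
Required CL = L/(qS) = 12753/(3032·17.6) = 0.239.

CL = 0.239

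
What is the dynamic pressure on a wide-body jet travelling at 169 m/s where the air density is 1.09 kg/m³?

q = 15600 Pa

q = ½ρv² = ½ × 1.09 × 169² = 15600 Pa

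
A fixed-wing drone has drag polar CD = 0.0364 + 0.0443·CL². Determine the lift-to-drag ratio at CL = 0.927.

CD = 0.0364 + 0.0443 × 0.927² = 0.07447
L/D = CL/CD = 0.927 / 0.07447 = 12.4

L/D = 12.4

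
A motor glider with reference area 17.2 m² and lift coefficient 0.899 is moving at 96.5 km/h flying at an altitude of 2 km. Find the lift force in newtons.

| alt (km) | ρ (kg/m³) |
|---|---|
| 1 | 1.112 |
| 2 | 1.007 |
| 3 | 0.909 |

At 2 km, from the table: ρ = 1.007 kg/m³.
Convert speed: v = 96.5 km/h ÷ 3.6 = 26.81 m/s.
Dynamic pressure q = ½ρv² = ½ × 1.007 × 26.81² = 361.8 Pa.
L = q·S·CL = 361.8 × 17.2 × 0.899 = 5590 N ≈ 5.59 kN

L = 5590 N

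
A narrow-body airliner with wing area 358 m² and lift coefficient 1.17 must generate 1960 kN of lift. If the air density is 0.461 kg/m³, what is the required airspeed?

v = 142 m/s

L = ½ρv²S·CL ⇒ v = √(2L/(ρ·S·CL))
v = √(2 × 1.96×10^6 / (0.461 × 358 × 1.17)) = √20300 = 142 m/s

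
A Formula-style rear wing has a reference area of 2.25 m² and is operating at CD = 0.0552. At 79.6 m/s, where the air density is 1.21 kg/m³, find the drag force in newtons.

D = 476 N

D = ½ρv²S·CD = ½ × 1.21 × 79.6² × 2.25 × 0.0552 = 476 N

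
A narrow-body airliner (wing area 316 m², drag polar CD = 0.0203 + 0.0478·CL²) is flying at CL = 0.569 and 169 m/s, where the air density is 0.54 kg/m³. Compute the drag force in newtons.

D = 87200 N

CD = 0.0203 + 0.0478 × 0.569² = 0.03578
D = ½ρv²S·CD = ½ × 0.54 × 169² × 316 × 0.03578 = 87200 N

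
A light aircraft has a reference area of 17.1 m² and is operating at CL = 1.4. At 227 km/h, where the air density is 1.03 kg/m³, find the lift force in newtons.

L = 49000 N

Convert speed: v = 227 km/h ÷ 3.6 = 63.06 m/s.
Dynamic pressure q = ½ρv² = ½ × 1.03 × 63.06² = 2048 Pa.
L = q·S·CL = 2048 × 17.1 × 1.4 = 49000 N ≈ 49 kN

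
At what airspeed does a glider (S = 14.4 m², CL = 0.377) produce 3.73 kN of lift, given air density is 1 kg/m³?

L = ½ρv²S·CL ⇒ v = √(2L/(ρ·S·CL))
v = √(2 × 3730 / (1 × 14.4 × 0.377)) = √1374 = 37.1 m/s

v = 37.1 m/s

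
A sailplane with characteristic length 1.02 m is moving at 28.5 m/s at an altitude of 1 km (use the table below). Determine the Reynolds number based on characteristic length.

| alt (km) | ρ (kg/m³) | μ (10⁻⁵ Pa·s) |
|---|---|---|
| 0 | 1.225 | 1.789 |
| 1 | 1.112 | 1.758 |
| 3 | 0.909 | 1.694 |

Re = 1.84×10^6

At 1 km, from the table: ρ = 1.112 kg/m³, μ = 1.758×10⁻⁵ Pa·s.
Re = ρ·v·c/μ = 1.112 × 28.5 × 1.02 / (1.758×10⁻⁵) = 1.84×10^6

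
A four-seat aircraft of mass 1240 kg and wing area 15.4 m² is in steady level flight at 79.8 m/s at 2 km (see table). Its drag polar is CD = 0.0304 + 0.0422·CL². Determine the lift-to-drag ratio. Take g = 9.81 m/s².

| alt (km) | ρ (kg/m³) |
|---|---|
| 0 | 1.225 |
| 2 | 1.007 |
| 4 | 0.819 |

L/D = 7.47

At 2 km, from the table: ρ = 1.007 kg/m³.
Level flight ⇒ L = W = m·g = 1240 × 9.81 = 12164 N.
q = ½ρv² = ½ × 1.007 × 79.8² = 3206 Pa.
CL = W/(q·S) = 12164 / (3206 × 15.4) = 0.2464.
CD = 0.0304 + 0.0422 × 0.2464² = 0.03296.
L/D = CL/CD = 0.2464 / 0.03296 = 7.47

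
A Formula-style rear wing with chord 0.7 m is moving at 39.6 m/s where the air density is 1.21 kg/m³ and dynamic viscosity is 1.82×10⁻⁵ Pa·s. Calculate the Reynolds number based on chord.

Re = 1.84×10^6

Re = ρ·v·c/μ = 1.21 × 39.6 × 0.7 / (1.82×10⁻⁵) = 1.84×10^6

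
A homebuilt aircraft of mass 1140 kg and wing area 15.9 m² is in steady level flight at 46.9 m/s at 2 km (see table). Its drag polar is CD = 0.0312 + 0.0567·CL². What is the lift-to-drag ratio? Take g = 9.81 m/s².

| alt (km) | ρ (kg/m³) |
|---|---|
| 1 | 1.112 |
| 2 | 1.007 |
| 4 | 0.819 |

At 2 km, from the table: ρ = 1.007 kg/m³.
Level flight ⇒ L = W = m·g = 1140 × 9.81 = 11183 N.
Dynamic pressure q = 0.5 × 1.007 × 46.9² = 1108 Pa.
CL = W/(q·S) = 11183 / (1108 × 15.9) = 0.6351.
CD = 0.0312 + 0.0567 × 0.6351² = 0.05407.
L/D = CL/CD = 0.6351 / 0.05407 = 11.7

L/D = 11.7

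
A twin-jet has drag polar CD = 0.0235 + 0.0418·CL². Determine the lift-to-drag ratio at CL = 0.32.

CD = 0.0235 + 0.0418 × 0.32² = 0.02778
L/D = CL/CD = 0.32 / 0.02778 = 11.5

L/D = 11.5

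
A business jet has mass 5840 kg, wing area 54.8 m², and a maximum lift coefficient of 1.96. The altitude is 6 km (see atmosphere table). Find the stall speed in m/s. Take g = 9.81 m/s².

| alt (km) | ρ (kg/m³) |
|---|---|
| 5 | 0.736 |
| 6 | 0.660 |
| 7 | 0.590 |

V_stall = 40.2 m/s

At 6 km, from the table: ρ = 0.660 kg/m³.
At stall, lift equals weight: L = W = m·g = 5840 × 9.81 = 57290 N.
From L = ½ρV²S·CL,max = W: V_stall = √(2W/(ρSCL,max)) = √(2·57290/(0.66·54.8·1.96))
V_stall = √1616 = 40.2 m/s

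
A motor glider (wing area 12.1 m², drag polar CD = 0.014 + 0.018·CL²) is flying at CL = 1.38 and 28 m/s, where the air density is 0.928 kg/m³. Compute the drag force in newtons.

CD = 0.014 + 0.018 × 1.38² = 0.04828
D = ½ρv²S·CD = ½ × 0.928 × 28² × 12.1 × 0.04828 = 213 N

D = 213 N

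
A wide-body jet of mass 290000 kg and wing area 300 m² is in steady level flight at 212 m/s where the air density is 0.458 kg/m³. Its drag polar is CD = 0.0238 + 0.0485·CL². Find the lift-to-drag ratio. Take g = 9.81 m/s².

Weight W = mg = 290000 × 9.81 = 2.8449×10^6 N; in level flight L = W.
q = ½ρv² = ½ × 0.458 × 212² = 10290 Pa.
Required CL = L/(qS) = 2.8449×10^6/(10290·300) = 0.9214.
CD = 0.0238 + 0.0485 × 0.9214² = 0.06497.
L/D = CL/CD = 0.9214 / 0.06497 = 14.2

L/D = 14.2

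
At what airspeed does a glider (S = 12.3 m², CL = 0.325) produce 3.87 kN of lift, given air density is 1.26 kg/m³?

v = 39.2 m/s

L = ½ρv²S·CL ⇒ v = √(2L/(ρ·S·CL))
v = √(2 × 3870 / (1.26 × 12.3 × 0.325)) = √1537 = 39.2 m/s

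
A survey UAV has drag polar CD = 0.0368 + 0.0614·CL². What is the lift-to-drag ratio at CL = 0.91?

L/D = 10.4

CD = 0.0368 + 0.0614 × 0.91² = 0.08765
L/D = CL/CD = 0.91 / 0.08765 = 10.4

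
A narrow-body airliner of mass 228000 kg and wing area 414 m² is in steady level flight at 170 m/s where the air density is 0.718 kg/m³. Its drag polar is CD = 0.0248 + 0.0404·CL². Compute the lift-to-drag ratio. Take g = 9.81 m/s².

Level flight ⇒ L = W = m·g = 228000 × 9.81 = 2.2367×10^6 N.
q = ½ρv² = ½ × 0.718 × 170² = 10380 Pa.
Required CL = L/(qS) = 2.2367×10^6/(10380·414) = 0.5207.
CD = 0.0248 + 0.0404 × 0.5207² = 0.03575.
L/D = CL/CD = 0.5207 / 0.03575 = 14.6

L/D = 14.6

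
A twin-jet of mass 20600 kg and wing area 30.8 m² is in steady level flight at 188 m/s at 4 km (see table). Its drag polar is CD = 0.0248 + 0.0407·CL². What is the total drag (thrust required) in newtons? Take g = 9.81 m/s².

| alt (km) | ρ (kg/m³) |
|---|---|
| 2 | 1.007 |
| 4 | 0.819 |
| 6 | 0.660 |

At 4 km, from the table: ρ = 0.819 kg/m³.
Level flight ⇒ L = W = m·g = 20600 × 9.81 = 2.0209×10^5 N.
q = ½ρv² = ½ × 0.819 × 188² = 14470 Pa.
CL = W/(q·S) = 2.0209×10^5 / (14470 × 30.8) = 0.4533.
CD = 0.0248 + 0.0407 × 0.4533² = 0.03316.
D = q·S·CD = 14470 × 30.8 × 0.03316 = 14780 N

D = 14800 N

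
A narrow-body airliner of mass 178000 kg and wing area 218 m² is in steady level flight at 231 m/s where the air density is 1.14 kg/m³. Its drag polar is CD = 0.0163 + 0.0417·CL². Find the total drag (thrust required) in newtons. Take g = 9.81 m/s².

D = 1.27×10^5 N

Weight W = mg = 178000 × 9.81 = 1.7462×10^6 N; in level flight L = W.
q = ½ρv² = ½ × 1.14 × 231² = 30420 Pa.
Required CL = L/(qS) = 1.7462×10^6/(30420·218) = 0.2634.
CD = 0.0163 + 0.0417 × 0.2634² = 0.01919.
D = q·S·CD = 30420 × 218 × 0.01919 = 1.273×10^5 N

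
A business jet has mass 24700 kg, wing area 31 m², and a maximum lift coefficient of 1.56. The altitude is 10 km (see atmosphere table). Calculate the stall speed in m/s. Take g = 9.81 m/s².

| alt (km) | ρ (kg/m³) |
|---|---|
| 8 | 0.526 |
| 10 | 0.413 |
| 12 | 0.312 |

V_stall = 156 m/s

At 10 km, from the table: ρ = 0.413 kg/m³.
Weight W = mg = 24700 × 9.81 = 2.423×10^5 N.
V_stall = √(2W/(ρ·S·CL,max)) = √(2 × 2.423×10^5 / (0.413 × 31 × 1.56))
V_stall = √24260 = 156 m/s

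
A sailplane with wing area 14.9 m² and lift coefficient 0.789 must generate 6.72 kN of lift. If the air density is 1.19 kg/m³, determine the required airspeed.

L = ½ρv²S·CL ⇒ v = √(2L/(ρ·S·CL))
v = √(2 × 6720 / (1.19 × 14.9 × 0.789)) = √960.7 = 31 m/s

v = 31 m/s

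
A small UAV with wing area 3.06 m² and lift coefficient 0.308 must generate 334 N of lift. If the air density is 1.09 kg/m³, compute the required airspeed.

L = ½ρv²S·CL ⇒ v = √(2L/(ρ·S·CL))
v = √(2 × 334 / (1.09 × 3.06 × 0.308)) = √650.2 = 25.5 m/s

v = 25.5 m/s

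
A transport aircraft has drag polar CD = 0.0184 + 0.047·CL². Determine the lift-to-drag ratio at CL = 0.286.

CD = 0.0184 + 0.047 × 0.286² = 0.02224
L/D = CL/CD = 0.286 / 0.02224 = 12.9

L/D = 12.9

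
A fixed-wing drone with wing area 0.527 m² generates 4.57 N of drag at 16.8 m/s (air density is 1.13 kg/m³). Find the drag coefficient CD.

From D = ½ρv²S·CD, rearranging gives CD = 2D/(ρv²S).
CD = 2 × 4.57 / (1.13 × 16.8² × 0.527) = 0.0544

CD = 0.0544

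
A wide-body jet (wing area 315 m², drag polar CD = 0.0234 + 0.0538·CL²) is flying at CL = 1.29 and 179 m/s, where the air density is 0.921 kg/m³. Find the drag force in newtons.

CD = 0.0234 + 0.0538 × 1.29² = 0.1129
D = ½ρv²S·CD = ½ × 0.921 × 179² × 315 × 0.1129 = 5.25×10^5 N

D = 5.25×10^5 N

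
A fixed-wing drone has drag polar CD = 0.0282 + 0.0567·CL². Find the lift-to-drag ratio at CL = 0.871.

L/D = 12.2

CD = 0.0282 + 0.0567 × 0.871² = 0.07121
L/D = CL/CD = 0.871 / 0.07121 = 12.2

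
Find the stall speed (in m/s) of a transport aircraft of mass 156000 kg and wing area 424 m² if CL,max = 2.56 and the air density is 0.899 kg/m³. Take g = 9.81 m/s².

At stall, lift equals weight: L = W = m·g = 156000 × 9.81 = 1.53×10^6 N.
From L = ½ρV²S·CL,max = W: V_stall = √(2W/(ρSCL,max)) = √(2·1.53×10^6/(0.899·424·2.56))
V_stall = √3137 = 56 m/s

V_stall = 56 m/s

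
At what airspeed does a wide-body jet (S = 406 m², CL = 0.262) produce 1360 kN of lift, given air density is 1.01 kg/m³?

v = 159 m/s

L = ½ρv²S·CL ⇒ v = √(2L/(ρ·S·CL))
v = √(2 × 1.36×10^6 / (1.01 × 406 × 0.262)) = √25320 = 159 m/s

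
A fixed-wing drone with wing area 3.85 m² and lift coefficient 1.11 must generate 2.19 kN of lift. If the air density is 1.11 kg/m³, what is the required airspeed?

v = 30.4 m/s

L = ½ρv²S·CL ⇒ v = √(2L/(ρ·S·CL))
v = √(2 × 2190 / (1.11 × 3.85 × 1.11)) = √923.4 = 30.4 m/s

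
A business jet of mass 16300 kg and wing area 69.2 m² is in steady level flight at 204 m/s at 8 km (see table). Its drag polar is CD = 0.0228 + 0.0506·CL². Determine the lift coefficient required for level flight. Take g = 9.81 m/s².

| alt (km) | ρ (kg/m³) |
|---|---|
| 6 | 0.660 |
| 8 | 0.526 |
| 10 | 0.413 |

At 8 km, from the table: ρ = 0.526 kg/m³.
In steady level flight, lift balances weight: W = mg = 16300 × 9.81 = 1.599×10^5 N.
Dynamic pressure q = 0.5 × 0.526 × 204² = 10950 Pa.
CL = W/(q·S) = 1.599×10^5 / (10950 × 69.2) = 0.2111.

CL = 0.211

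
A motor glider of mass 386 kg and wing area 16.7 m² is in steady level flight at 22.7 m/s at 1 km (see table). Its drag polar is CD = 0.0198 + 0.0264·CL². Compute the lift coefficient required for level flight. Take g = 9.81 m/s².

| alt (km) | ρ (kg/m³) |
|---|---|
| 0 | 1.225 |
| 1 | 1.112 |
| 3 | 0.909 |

CL = 0.791

At 1 km, from the table: ρ = 1.112 kg/m³.
Weight W = mg = 386 × 9.81 = 3786.7 N; in level flight L = W.
Dynamic pressure q = 0.5 × 1.112 × 22.7² = 286.5 Pa.
Required CL = L/(qS) = 3786.7/(286.5·16.7) = 0.7914.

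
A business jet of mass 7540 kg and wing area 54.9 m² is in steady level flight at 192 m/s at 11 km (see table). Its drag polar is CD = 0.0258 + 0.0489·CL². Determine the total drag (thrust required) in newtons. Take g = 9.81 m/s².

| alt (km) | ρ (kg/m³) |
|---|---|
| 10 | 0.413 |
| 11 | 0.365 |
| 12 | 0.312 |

D = 10300 N

At 11 km, from the table: ρ = 0.365 kg/m³.
Weight W = mg = 7540 × 9.81 = 73967 N; in level flight L = W.
Dynamic pressure q = 0.5 × 0.365 × 192² = 6728 Pa.
Required CL = L/(qS) = 73967/(6728·54.9) = 0.2003.
CD = 0.0258 + 0.0489 × 0.2003² = 0.02776.
D = q·S·CD = 6728 × 54.9 × 0.02776 = 10250 N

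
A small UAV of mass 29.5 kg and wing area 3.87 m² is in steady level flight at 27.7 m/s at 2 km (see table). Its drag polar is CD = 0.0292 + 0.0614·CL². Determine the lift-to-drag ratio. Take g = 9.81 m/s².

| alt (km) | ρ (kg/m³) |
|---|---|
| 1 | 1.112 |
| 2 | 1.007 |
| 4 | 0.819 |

At 2 km, from the table: ρ = 1.007 kg/m³.
Level flight ⇒ L = W = m·g = 29.5 × 9.81 = 289.4 N.
Dynamic pressure q = 0.5 × 1.007 × 27.7² = 386.3 Pa.
Required CL = L/(qS) = 289.4/(386.3·3.87) = 0.1936.
CD = 0.0292 + 0.0614 × 0.1936² = 0.0315.
L/D = CL/CD = 0.1936 / 0.0315 = 6.14

L/D = 6.14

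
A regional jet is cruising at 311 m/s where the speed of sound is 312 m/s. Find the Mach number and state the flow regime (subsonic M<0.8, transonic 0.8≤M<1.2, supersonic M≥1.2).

M = v/a = 311 / 312 = 0.997
M = 0.997 → transonic.

M = 0.997 (transonic)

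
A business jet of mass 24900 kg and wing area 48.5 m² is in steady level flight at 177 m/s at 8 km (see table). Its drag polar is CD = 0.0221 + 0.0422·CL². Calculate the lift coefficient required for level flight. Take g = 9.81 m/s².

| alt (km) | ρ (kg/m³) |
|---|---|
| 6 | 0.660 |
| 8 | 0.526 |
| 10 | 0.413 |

CL = 0.611

At 8 km, from the table: ρ = 0.526 kg/m³.
Weight W = mg = 24900 × 9.81 = 2.4427×10^5 N; in level flight L = W.
q = ½ρv² = ½ × 0.526 × 177² = 8240 Pa.
CL = 2W/(ρv²S) = 2×2.4427×10^5/(0.526×177²×48.5) = 0.6113.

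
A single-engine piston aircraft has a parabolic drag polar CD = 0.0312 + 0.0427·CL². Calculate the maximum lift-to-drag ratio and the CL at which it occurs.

For CD = CD0 + K·CL², (L/D)max occurs at CL* = √(CD0/K) and equals 1/(2√(K·CD0)).
(L/D)max = 1/(2√(0.0427 × 0.0312)) = 1/(2 × 0.0365) = 13.7
CL* = √(0.0312/0.0427) = 0.855

(L/D)max = 13.7, at CL = 0.855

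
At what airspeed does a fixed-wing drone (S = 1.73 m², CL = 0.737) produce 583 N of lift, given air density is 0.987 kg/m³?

v = 30.4 m/s

L = ½ρv²S·CL ⇒ v = √(2L/(ρ·S·CL))
v = √(2 × 583 / (0.987 × 1.73 × 0.737)) = √926.5 = 30.4 m/s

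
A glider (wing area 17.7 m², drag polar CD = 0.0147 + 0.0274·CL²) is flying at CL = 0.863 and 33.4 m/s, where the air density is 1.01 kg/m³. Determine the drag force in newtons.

CD = 0.0147 + 0.0274 × 0.863² = 0.03511
D = ½ρv²S·CD = ½ × 1.01 × 33.4² × 17.7 × 0.03511 = 350 N

D = 350 N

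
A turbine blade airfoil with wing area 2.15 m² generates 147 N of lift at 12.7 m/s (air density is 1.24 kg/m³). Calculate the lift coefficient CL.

From L = ½ρv²S·CL, rearranging gives CL = 2L/(ρv²S).
CL = 2 × 147 / (1.24 × 12.7² × 2.15) = 0.684

CL = 0.684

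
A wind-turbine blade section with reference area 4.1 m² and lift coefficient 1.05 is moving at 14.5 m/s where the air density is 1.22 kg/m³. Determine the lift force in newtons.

Dynamic pressure q = ½ρv² = ½ × 1.22 × 14.5² = 128.3 Pa.
L = q·S·CL = 128.3 × 4.1 × 1.05 = 552 N

L = 552 N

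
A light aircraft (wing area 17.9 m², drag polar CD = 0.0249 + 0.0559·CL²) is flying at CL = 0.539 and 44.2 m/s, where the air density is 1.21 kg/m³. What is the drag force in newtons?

D = 870 N

CD = 0.0249 + 0.0559 × 0.539² = 0.04114
D = ½ρv²S·CD = ½ × 1.21 × 44.2² × 17.9 × 0.04114 = 870 N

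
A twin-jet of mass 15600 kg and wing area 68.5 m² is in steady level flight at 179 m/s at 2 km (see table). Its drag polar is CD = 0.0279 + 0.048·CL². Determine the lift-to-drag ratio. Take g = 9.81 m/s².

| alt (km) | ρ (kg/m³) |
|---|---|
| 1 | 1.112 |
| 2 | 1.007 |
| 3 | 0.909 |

At 2 km, from the table: ρ = 1.007 kg/m³.
Level flight ⇒ L = W = m·g = 15600 × 9.81 = 1.5304×10^5 N.
Dynamic pressure q = 0.5 × 1.007 × 179² = 16130 Pa.
CL = W/(q·S) = 1.5304×10^5 / (16130 × 68.5) = 0.1385.
CD = 0.0279 + 0.048 × 0.1385² = 0.02882.
L/D = CL/CD = 0.1385 / 0.02882 = 4.81

L/D = 4.81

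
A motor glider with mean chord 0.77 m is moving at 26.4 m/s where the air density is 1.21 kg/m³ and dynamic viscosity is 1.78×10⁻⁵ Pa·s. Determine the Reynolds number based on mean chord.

Re = ρ·v·c/μ = 1.21 × 26.4 × 0.77 / (1.78×10⁻⁵) = 1.38×10^6

Re = 1.38×10^6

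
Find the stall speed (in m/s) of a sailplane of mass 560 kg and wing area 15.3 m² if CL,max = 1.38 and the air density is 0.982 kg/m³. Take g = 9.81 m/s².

Stall occurs when L = W at CL,max. W = mg = 560 × 9.81 = 5494 N.
From L = ½ρV²S·CL,max = W: V_stall = √(2W/(ρSCL,max)) = √(2·5494/(0.982·15.3·1.38))
V_stall = √529.9 = 23 m/s

V_stall = 23 m/s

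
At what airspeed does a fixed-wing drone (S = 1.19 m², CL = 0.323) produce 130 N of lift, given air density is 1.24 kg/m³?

v = 23.4 m/s

L = ½ρv²S·CL ⇒ v = √(2L/(ρ·S·CL))
v = √(2 × 130 / (1.24 × 1.19 × 0.323)) = √545.5 = 23.4 m/s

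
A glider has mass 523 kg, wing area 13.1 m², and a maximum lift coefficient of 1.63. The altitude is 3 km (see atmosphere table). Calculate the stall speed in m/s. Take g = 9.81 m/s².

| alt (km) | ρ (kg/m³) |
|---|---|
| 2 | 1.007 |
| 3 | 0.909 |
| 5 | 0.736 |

V_stall = 23 m/s

At 3 km, from the table: ρ = 0.909 kg/m³.
Weight W = mg = 523 × 9.81 = 5131 N.
V_stall = √(2W/(ρ·S·CL,max)) = √(2 × 5131 / (0.909 × 13.1 × 1.63))
V_stall = √528.7 = 23 m/s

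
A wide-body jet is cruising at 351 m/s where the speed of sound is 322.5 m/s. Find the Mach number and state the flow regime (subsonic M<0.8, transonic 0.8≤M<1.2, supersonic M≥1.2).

M = v/a = 351 / 322.5 = 1.09
M = 1.09 → transonic.

M = 1.09 (transonic)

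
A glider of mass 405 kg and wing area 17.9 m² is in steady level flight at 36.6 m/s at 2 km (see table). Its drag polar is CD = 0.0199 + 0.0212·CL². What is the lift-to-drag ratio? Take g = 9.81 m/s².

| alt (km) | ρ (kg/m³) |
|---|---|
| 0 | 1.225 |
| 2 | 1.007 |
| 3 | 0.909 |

At 2 km, from the table: ρ = 1.007 kg/m³.
Weight W = mg = 405 × 9.81 = 3973.1 N; in level flight L = W.
q = ½ρv² = ½ × 1.007 × 36.6² = 674.5 Pa.
CL = W/(q·S) = 3973.1 / (674.5 × 17.9) = 0.3291.
CD = 0.0199 + 0.0212 × 0.3291² = 0.0222.
L/D = CL/CD = 0.3291 / 0.0222 = 14.8

L/D = 14.8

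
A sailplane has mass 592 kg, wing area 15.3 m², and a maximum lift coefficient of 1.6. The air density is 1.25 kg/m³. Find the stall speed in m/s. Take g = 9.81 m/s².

V_stall = 19.5 m/s

Stall occurs when L = W at CL,max. W = mg = 592 × 9.81 = 5808 N.
From L = ½ρV²S·CL,max = W: V_stall = √(2W/(ρSCL,max)) = √(2·5808/(1.25·15.3·1.6))
V_stall = √379.6 = 19.5 m/s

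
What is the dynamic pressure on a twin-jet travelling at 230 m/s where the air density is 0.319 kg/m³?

q = 8440 Pa

q = ½ρv² = ½ × 0.319 × 230² = 8440 Pa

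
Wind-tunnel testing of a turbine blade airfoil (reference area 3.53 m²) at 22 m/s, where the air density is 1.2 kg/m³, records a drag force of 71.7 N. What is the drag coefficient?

From D = ½ρv²S·CD, rearranging gives CD = 2D/(ρv²S).
CD = 2 × 71.7 / (1.2 × 22² × 3.53) = 0.0699

CD = 0.0699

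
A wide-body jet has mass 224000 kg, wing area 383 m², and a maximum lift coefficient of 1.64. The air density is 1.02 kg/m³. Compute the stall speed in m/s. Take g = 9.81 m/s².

At stall, lift equals weight: L = W = m·g = 224000 × 9.81 = 2.197×10^6 N.
From L = ½ρV²S·CL,max = W: V_stall = √(2W/(ρSCL,max)) = √(2·2.197×10^6/(1.02·383·1.64))
V_stall = √6860 = 82.8 m/s

V_stall = 82.8 m/s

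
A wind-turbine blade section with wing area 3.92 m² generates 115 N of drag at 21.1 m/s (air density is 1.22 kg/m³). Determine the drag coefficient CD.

CD = 0.108

From D = ½ρv²S·CD, rearranging gives CD = 2D/(ρv²S).
CD = 2 × 115 / (1.22 × 21.1² × 3.92) = 0.108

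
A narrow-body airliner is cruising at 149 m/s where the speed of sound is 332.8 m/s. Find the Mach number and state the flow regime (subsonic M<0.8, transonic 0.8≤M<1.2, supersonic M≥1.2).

M = 0.448 (subsonic)

M = v/a = 149 / 332.8 = 0.448
M = 0.448 → subsonic.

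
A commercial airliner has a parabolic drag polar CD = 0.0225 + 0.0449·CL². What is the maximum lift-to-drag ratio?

For CD = CD0 + K·CL², (L/D)max occurs at CL* = √(CD0/K) and equals 1/(2√(K·CD0)).
(L/D)max = 1/(2√(0.0449 × 0.0225)) = 1/(2 × 0.03178) = 15.7

(L/D)max = 15.7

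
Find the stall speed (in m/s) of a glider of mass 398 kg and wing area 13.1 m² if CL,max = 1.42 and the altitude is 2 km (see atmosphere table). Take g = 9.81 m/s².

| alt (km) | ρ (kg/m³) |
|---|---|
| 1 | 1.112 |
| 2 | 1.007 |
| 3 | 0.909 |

V_stall = 20.4 m/s

At 2 km, from the table: ρ = 1.007 kg/m³.
Weight W = mg = 398 × 9.81 = 3904 N.
V_stall = √(2W/(ρ·S·CL,max)) = √(2 × 3904 / (1.007 × 13.1 × 1.42))
V_stall = √416.9 = 20.4 m/s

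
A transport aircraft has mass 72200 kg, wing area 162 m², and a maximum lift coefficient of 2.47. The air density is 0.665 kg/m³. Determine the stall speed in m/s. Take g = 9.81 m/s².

Weight W = mg = 72200 × 9.81 = 7.083×10^5 N.
From L = ½ρV²S·CL,max = W: V_stall = √(2W/(ρSCL,max)) = √(2·7.083×10^5/(0.665·162·2.47))
V_stall = √5324 = 73 m/s

V_stall = 73 m/s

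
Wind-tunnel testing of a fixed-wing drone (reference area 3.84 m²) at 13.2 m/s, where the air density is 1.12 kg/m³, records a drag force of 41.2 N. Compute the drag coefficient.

From D = ½ρv²S·CD, rearranging gives CD = 2D/(ρv²S).
CD = 2 × 41.2 / (1.12 × 13.2² × 3.84) = 0.11

CD = 0.11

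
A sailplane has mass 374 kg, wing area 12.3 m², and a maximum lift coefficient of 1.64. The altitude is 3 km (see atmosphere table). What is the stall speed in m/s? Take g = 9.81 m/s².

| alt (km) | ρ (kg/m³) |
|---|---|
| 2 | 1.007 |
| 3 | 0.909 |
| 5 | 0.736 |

V_stall = 20 m/s

At 3 km, from the table: ρ = 0.909 kg/m³.
Weight W = mg = 374 × 9.81 = 3669 N.
From L = ½ρV²S·CL,max = W: V_stall = √(2W/(ρSCL,max)) = √(2·3669/(0.909·12.3·1.64))
V_stall = √400.2 = 20 m/s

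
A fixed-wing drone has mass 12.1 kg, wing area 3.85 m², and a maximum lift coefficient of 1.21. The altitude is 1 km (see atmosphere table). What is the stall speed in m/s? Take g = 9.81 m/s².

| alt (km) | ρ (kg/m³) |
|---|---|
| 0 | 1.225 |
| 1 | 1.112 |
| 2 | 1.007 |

At 1 km, from the table: ρ = 1.112 kg/m³.
Weight W = mg = 12.1 × 9.81 = 118.7 N.
From L = ½ρV²S·CL,max = W: V_stall = √(2W/(ρSCL,max)) = √(2·118.7/(1.112·3.85·1.21))
V_stall = √45.83 = 6.77 m/s

V_stall = 6.77 m/s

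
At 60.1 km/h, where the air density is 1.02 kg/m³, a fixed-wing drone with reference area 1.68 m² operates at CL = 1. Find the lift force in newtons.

Convert speed: v = 60.1 km/h ÷ 3.6 = 16.69 m/s.
Dynamic pressure q = ½ρv² = ½ × 1.02 × 16.69² = 142.1 Pa.
L = q·S·CL = 142.1 × 1.68 × 1 = 239 N

L = 239 N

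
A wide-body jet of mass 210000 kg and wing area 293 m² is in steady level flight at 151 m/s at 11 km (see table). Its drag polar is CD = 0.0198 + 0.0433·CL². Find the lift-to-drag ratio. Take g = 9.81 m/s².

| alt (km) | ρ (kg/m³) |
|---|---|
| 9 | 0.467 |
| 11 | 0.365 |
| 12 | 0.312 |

At 11 km, from the table: ρ = 0.365 kg/m³.
Level flight ⇒ L = W = m·g = 210000 × 9.81 = 2.0601×10^6 N.
Dynamic pressure q = 0.5 × 0.365 × 151² = 4161 Pa.
CL = W/(q·S) = 2.0601×10^6 / (4161 × 293) = 1.69.
CD = 0.0198 + 0.0433 × 1.69² = 0.1434.
L/D = CL/CD = 1.69 / 0.1434 = 11.8

L/D = 11.8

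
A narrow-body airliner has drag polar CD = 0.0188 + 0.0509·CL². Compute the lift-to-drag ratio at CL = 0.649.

CD = 0.0188 + 0.0509 × 0.649² = 0.04024
L/D = CL/CD = 0.649 / 0.04024 = 16.1

L/D = 16.1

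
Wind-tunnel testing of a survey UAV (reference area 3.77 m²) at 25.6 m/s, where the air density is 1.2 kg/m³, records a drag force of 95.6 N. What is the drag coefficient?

From D = ½ρv²S·CD, rearranging gives CD = 2D/(ρv²S).
CD = 2 × 95.6 / (1.2 × 25.6² × 3.77) = 0.0645

CD = 0.0645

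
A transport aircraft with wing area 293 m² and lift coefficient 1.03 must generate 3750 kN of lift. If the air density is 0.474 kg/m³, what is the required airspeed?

L = ½ρv²S·CL ⇒ v = √(2L/(ρ·S·CL))
v = √(2 × 3.75×10^6 / (0.474 × 293 × 1.03)) = √52430 = 229 m/s

v = 229 m/s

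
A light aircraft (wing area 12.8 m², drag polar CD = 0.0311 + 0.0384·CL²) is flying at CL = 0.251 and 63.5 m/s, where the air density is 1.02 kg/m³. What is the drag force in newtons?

D = 882 N

CD = 0.0311 + 0.0384 × 0.251² = 0.03352
D = ½ρv²S·CD = ½ × 1.02 × 63.5² × 12.8 × 0.03352 = 882 N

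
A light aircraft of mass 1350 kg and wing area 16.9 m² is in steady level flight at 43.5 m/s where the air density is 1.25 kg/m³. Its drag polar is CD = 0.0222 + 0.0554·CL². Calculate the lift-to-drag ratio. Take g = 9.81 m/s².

L/D = 14.2

Weight W = mg = 1350 × 9.81 = 13244 N; in level flight L = W.
Dynamic pressure q = 0.5 × 1.25 × 43.5² = 1183 Pa.
CL = 2W/(ρv²S) = 2×13244/(1.25×43.5²×16.9) = 0.6626.
CD = 0.0222 + 0.0554 × 0.6626² = 0.04652.
L/D = CL/CD = 0.6626 / 0.04652 = 14.2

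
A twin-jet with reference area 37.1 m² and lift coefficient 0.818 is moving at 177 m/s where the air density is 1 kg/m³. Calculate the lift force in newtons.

L = 4.75×10^5 N

Dynamic pressure q = ½ρv² = ½ × 1 × 177² = 15660 Pa.
L = q·S·CL = 15660 × 37.1 × 0.818 = 4.75×10^5 N ≈ 475 kN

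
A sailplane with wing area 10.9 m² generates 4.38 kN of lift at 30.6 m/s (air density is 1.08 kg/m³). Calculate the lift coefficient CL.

From L = ½ρv²S·CL, rearranging gives CL = 2L/(ρv²S).
CL = 2 × 4380 / (1.08 × 30.6² × 10.9) = 0.795

CL = 0.795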